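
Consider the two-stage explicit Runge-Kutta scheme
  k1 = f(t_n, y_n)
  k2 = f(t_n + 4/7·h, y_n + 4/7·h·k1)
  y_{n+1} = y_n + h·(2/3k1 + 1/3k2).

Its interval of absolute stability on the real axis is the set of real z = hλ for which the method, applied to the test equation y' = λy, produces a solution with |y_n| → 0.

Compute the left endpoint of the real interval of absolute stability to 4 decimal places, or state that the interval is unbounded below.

With y'=λy (z=hλ):
  k1=λy_n ⇒ h·k1=z·y_n;  k2=λ(1+4/7z)y_n ⇒ h·k2=z(1+4/7z)y_n
  y_{n+1}/y_n = 1 + 2/3z + 1/3z(1+4/7z) = 1 + z + 4/21z²
  ⇒ R(z) = 1 + z + 4/21z².

Need |R(x)|<1, x<0.
x=-0.82: |R|=0.3081
R=1: x+4/21x²=0 ⇒ x=−21/4=-5.2500; min R=1−1/(4·4/21)=-0.3125>−1
Confirm numerically:
  x=-3.854: |R|=0.02480 <1
  x=-3.673: |R|=0.10330 <1
  x=-2.966: |R|=0.29035 <1
  x=-2.681: |R|=0.31190 <1
  x=-5.517: |R|=1.28058 >1
  x=-5.283: |R|=1.03321 >1
Stable set (-5.2500, 0).

z* = -5.2500.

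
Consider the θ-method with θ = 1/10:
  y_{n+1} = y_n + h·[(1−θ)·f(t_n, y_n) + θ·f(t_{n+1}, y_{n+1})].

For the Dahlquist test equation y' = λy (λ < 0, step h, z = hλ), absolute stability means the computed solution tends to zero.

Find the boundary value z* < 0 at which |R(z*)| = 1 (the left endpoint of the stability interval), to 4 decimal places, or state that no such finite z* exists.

With y'=λy (z=hλ):
  y_{n+1} = y_n + z·[9/10·y_n + 1/10·y_{n+1}] ⇒ (1 − 1/10z)y_{n+1} = (1 + 9/10z)y_n
  R(z) = (1 + 9/10z)/(1 − 1/10z).

Need |R(x)|<1, x<0.
x=-1.71: |R|=0.4603
R=−1: 1+9/10x = −1+1/10x ⇒ -4/5x=2 ⇒ x=2/(-4/5)=-2.5000
Confirm numerically:
  x=-2.340: |R|=0.89627 <1
  x=-2.237: |R|=0.82806 <1
  x=-1.835: |R|=0.55049 <1
  x=-2.978: |R|=1.29465 >1
  x=-2.925: |R|=1.26306 >1
  x=-2.885: |R|=1.23904 >1
So |R|<1 on (-2.5000, 0).

left endpoint -2.5000.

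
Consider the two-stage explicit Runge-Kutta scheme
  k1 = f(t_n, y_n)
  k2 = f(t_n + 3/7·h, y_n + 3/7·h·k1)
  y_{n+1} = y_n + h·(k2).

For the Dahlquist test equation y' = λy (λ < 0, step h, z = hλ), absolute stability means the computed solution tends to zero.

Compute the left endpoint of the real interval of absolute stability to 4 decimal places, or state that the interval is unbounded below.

z* = -2.3333.

On y'=λy, z=hλ:
  k1=λy_n ⇒ h·k1=z·y_n;  k2=λ(1+3/7z)y_n ⇒ h·k2=z(1+3/7z)y_n
  y_{n+1}/y_n = 1 + z(1+3/7z) = 1 + z + 3/7z²
  so R(z) = 1 + z + 3/7z².

Solve |R(x)|<1 on ℝ⁻.
x=-1.67: |R|=0.5252
R=1: x+3/7x²=0 ⇒ x=−7/3=-2.3333; min R=1−1/(4·3/7)=0.4167>−1
Confirm numerically:
  x=-2.195: |R|=0.86987 <1
  x=-1.978: |R|=0.69878 <1
  x=-1.520: |R|=0.47017 <1
  x=-0.957: |R|=0.43551 <1
  x=-2.907: |R|=1.71471 >1
  x=-2.790: |R|=1.54604 >1
  x=-2.462: |R|=1.13576 >1
Stable set (-2.3333, 0).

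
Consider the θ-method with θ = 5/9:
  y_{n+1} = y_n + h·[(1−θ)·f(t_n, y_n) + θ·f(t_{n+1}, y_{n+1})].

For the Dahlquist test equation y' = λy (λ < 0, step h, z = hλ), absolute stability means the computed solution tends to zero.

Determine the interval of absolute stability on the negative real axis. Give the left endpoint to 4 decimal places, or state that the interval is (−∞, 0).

On y'=λy, z=hλ:
  y_{n+1} = y_n + z·[4/9·y_n + 5/9·y_{n+1}] ⇒ (1 − 5/9z)y_{n+1} = (1 + 4/9z)y_n
  ⇒ R(z) = (1 + 4/9z)/(1 − 5/9z).

Find x<0 with |R(x)|<1.
x=-0.33: |R|=0.7211
x=-2: |R|=0.0526
x=-10: |R|=0.5254
x=-100: |R|=0.7682
θ=5/9≥1/2 ⇒ |1+4/9x|<|1−5/9x| ∀x<0 ⇒ unbounded interval.

(−∞, 0) — no finite endpoint.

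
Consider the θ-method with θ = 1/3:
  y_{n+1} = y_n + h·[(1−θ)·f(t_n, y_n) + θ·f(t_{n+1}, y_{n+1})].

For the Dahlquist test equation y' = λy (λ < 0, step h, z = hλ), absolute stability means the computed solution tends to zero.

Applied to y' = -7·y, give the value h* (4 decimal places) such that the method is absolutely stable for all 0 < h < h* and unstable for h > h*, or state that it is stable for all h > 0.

(-6.0000,0); λ=-7 ⇒ h* = (6)/7 = 0.8571.

With y'=λy (z=hλ):
  y_{n+1} = y_n + z·[2/3·y_n + 1/3·y_{n+1}] ⇒ (1 − 1/3z)y_{n+1} = (1 + 2/3z)y_n
  ⇒ R(z) = (1 + 2/3z)/(1 − 1/3z).

Boundary: |R(x)|=1, x<0.
x=-0.53: |R|=0.5496
R=−1: 1+2/3x = −1+1/3x ⇒ -1/3x=2 ⇒ x=2/(-1/3)=-6.0000
Confirm numerically:
  x=-5.346: |R|=0.92164 <1
  x=-4.531: |R|=0.80494 <1
  x=-2.604: |R|=0.39400 <1
  x=-6.346: |R|=1.03702 >1
  x=-6.307: |R|=1.03299 >1
  x=-6.037: |R|=1.00409 >1
So |R|<1 on (-6.0000, 0).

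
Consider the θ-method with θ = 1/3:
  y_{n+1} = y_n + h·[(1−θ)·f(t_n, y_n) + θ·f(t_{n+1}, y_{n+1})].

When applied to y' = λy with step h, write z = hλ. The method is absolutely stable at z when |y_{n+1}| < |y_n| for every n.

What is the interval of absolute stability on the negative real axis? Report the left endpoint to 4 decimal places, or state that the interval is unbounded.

(-6.0000, 0).

Test eqn y'=λy, z=hλ:
  y_{n+1} = y_n + z·[2/3·y_n + 1/3·y_{n+1}] ⇒ (1 − 1/3z)y_{n+1} = (1 + 2/3z)y_n
  ⇒ R(z) = (1 + 2/3z)/(1 − 1/3z).

Boundary: |R(x)|=1, x<0.
x=-0.71: |R|=0.4259
R=−1: 1+2/3x = −1+1/3x ⇒ -1/3x=2 ⇒ x=2/(-1/3)=-6.0000
Confirm numerically:
  x=-4.996: |R|=0.87444 <1
  x=-4.107: |R|=0.73364 <1
  x=-3.650: |R|=0.64662 <1
  x=-6.496: |R|=1.05223 >1
  x=-6.094: |R|=1.01034 >1
  x=-6.056: |R|=1.00618 >1
So |R|<1 on (-6.0000, 0).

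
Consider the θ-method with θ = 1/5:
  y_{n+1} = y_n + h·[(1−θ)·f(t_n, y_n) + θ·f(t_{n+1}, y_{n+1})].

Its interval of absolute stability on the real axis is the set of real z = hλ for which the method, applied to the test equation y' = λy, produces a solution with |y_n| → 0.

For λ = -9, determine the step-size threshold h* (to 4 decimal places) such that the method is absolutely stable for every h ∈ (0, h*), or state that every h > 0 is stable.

(-3.3333,0); λ=-9 ⇒ h* = (10/3)/9 = 0.3704.

Set f=λy, z=hλ:
  y_{n+1} = y_n + z·[4/5·y_n + 1/5·y_{n+1}] ⇒ (1 − 1/5z)y_{n+1} = (1 + 4/5z)y_n
  R(z) = (1 + 4/5z)/(1 − 1/5z).

Boundary: |R(x)|=1, x<0.
x=-0.56: |R|=0.4964
R=−1: 1+4/5x = −1+1/5x ⇒ -3/5x=2 ⇒ x=2/(-3/5)=-3.3333
Confirm numerically:
  x=-2.604: |R|=0.71226 <1
  x=-1.766: |R|=0.30505 <1
  x=-1.604: |R|=0.21442 <1
  x=-1.586: |R|=0.20407 <1
  x=-3.784: |R|=1.15392 >1
  x=-3.478: |R|=1.05119 >1
Stable set (-3.3333, 0).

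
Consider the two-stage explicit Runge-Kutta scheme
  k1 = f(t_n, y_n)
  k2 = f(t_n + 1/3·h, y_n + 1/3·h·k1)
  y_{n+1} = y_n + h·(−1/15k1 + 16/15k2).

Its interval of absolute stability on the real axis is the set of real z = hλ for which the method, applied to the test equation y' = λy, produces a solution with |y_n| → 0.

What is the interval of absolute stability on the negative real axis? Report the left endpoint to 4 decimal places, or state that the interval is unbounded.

On y'=λy, z=hλ:
  k1=λy_n ⇒ h·k1=z·y_n;  k2=λ(1+1/3z)y_n ⇒ h·k2=z(1+1/3z)y_n
  y_{n+1}/y_n = 1 − 1/15z + 16/15z(1+1/3z) = 1 + z + 16/45z²
  Hence R(z) = 1 + z + 16/45z².

Solve |R(x)|<1 on ℝ⁻.
x=-1.42: |R|=0.2969
R=1: x+16/45x²=0 ⇒ x=−45/16=-2.8125; min R=1−1/(4·16/45)=0.2969>−1
Confirm numerically:
  x=-2.577: |R|=0.78422 <1
  x=-2.542: |R|=0.75552 <1
  x=-1.528: |R|=0.30215 <1
  x=-3.311: |R|=1.58686 >1
  x=-3.293: |R|=1.56259 >1
  x=-3.111: |R|=1.33018 >1
So |R|<1 on (-2.8125, 0).

z∈(-2.8125,0).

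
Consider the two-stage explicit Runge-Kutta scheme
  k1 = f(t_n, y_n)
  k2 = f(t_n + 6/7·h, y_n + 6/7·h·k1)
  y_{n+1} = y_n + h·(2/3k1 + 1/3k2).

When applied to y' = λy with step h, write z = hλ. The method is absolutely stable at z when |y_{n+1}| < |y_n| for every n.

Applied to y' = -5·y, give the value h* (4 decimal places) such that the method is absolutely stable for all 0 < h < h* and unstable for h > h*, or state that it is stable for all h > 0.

On y'=λy, z=hλ:
  k1=λy_n ⇒ h·k1=z·y_n;  k2=λ(1+6/7z)y_n ⇒ h·k2=z(1+6/7z)y_n
  y_{n+1}/y_n = 1 + 2/3z + 1/3z(1+6/7z) = 1 + z + 2/7z²
  ⇒ R(z) = 1 + z + 2/7z².

Find x<0 with |R(x)|<1.
x=-1.21: |R|=0.2083
R=1: x+2/7x²=0 ⇒ x=−7/2=-3.5000; min R=1−1/(4·2/7)=0.1250>−1
Confirm numerically:
  x=-2.539: |R|=0.30286 <1
  x=-2.379: |R|=0.23804 <1
  x=-1.983: |R|=0.14051 <1
  x=-1.714: |R|=0.12537 <1
  x=-3.797: |R|=1.32220 >1
  x=-3.743: |R|=1.25987 >1
Interval (-3.5000, 0).

(-3.5000,0); λ=-5 ⇒ h* = (7/2)/5 = 0.7000.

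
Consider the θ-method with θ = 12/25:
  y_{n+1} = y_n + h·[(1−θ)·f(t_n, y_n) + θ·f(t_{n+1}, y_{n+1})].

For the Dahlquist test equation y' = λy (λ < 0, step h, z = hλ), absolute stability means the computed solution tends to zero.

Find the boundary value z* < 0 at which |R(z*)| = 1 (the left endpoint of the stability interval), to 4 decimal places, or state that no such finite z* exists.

With y'=λy (z=hλ):
  y_{n+1} = y_n + z·[13/25·y_n + 12/25·y_{n+1}] ⇒ (1 − 12/25z)y_{n+1} = (1 + 13/25z)y_n
  Hence R(z) = (1 + 13/25z)/(1 − 12/25z).

Find x<0 with |R(x)|<1.
x=-0.46: |R|=0.6232
R=−1: 1+13/25x = −1+12/25x ⇒ -1/25x=2 ⇒ x=2/(-1/25)=-50.0000
Confirm numerically:
  x=-49.284: |R|=0.99884 <1
  x=-39.683: |R|=0.97942 <1
  x=-31.273: |R|=0.95321 <1
  x=-50.416: |R|=1.00066 >1
  x=-50.054: |R|=1.00009 >1
  x=-50.035: |R|=1.00006 >1
So |R|<1 on (-50.0000, 0).

z* = -50.0000.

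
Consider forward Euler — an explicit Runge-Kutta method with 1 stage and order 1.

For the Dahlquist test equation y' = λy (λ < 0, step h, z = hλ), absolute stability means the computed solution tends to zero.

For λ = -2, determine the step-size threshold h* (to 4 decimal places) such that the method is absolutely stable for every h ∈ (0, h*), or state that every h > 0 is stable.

(-2.0000,0); λ=-2 ⇒ h* = 1.0000.

Set f=λy, z=hλ:
  order 1, 1-stage ⇒ R(z)=1+z
  (e.g. R(-1.6)=-0.60000, |R|=0.60000)

Solve |R(x)|<1 on ℝ⁻.
x=-1.6: |R|=0.6000
|R(-0.78)|=0.2200 |R(-0.64)|=0.3600 |R(-0.57)|=0.4300
Bisect:
  x_lo=-2.7614 |R|=1.7614  x_hi=-0.3457 |R|=0.6543
  mid=-1.55353 |R|=0.55353 →hi
  mid=-2.15747 |R|=1.15747 →lo
  mid=-1.85550 |R|=0.85550 →hi
  mid=-2.00649 |R|=1.00649 →lo
  mid=-1.93100 |R|=0.93100 →hi
  mid=-1.96874 |R|=0.96874 →hi
  mid=-1.98762 |R|=0.98762 →hi
  mid=-1.99705 |R|=0.99705 →hi
  ...
  [-2.00000,-1.99985] ⇒ x*=-2.0000
Interval (-2.0000, 0).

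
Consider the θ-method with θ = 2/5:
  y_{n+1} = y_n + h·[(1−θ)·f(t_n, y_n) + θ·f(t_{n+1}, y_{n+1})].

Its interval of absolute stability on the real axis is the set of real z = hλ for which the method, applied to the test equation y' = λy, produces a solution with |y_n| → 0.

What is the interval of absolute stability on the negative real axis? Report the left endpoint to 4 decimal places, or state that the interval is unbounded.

Set f=λy, z=hλ:
  y_{n+1} = y_n + z·[3/5·y_n + 2/5·y_{n+1}] ⇒ (1 − 2/5z)y_{n+1} = (1 + 3/5z)y_n
  R(z) = (1 + 3/5z)/(1 − 2/5z).

Boundary: |R(x)|=1, x<0.
x=-1.52: |R|=0.0547
R=−1: 1+3/5x = −1+2/5x ⇒ -1/5x=2 ⇒ x=2/(-1/5)=-10.0000
Confirm numerically:
  x=-7.524: |R|=0.87650 <1
  x=-7.117: |R|=0.85011 <1
  x=-7.010: |R|=0.84280 <1
  x=-5.467: |R|=0.71551 <1
  x=-10.241: |R|=1.00946 >1
  x=-10.220: |R|=1.00865 >1
  x=-10.207: |R|=1.00815 >1
So |R|<1 on (-10.0000, 0).

(-10.0000, 0).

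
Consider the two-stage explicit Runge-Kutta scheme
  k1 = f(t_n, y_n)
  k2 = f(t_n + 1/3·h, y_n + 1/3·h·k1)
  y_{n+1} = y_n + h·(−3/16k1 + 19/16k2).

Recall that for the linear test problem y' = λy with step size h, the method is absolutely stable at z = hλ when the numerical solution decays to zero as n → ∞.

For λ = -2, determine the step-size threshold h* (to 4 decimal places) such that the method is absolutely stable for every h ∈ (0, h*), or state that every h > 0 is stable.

(-2.5263,0); λ=-2 ⇒ h* = (48/19)/2 = 1.2632.

Set f=λy, z=hλ:
  k1=λy_n ⇒ h·k1=z·y_n;  k2=λ(1+1/3z)y_n ⇒ h·k2=z(1+1/3z)y_n
  y_{n+1}/y_n = 1 − 3/16z + 19/16z(1+1/3z) = 1 + z + 19/48z²
  ⇒ R(z) = 1 + z + 19/48z².

Find x<0 with |R(x)|<1.
x=-0.81: |R|=0.4497
R=1: x+19/48x²=0 ⇒ x=−48/19=-2.5263; min R=1−1/(4·19/48)=0.3684>−1
Confirm numerically:
  x=-2.427: |R|=0.90459 <1
  x=-2.246: |R|=0.75079 <1
  x=-2.178: |R|=0.69971 <1
  x=-1.671: |R|=0.43426 <1
  x=-2.946: |R|=1.48940 >1
  x=-2.897: |R|=1.42507 >1
  x=-2.795: |R|=1.29726 >1
Stable set (-2.5263, 0).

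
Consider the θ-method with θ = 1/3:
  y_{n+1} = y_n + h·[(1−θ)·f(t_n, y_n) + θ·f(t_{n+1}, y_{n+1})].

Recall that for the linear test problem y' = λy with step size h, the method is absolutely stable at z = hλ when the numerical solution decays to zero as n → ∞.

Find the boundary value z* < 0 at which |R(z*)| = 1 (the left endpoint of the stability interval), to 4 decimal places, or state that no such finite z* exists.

left endpoint -6.0000.

On y'=λy, z=hλ:
  y_{n+1} = y_n + z·[2/3·y_n + 1/3·y_{n+1}] ⇒ (1 − 1/3z)y_{n+1} = (1 + 2/3z)y_n
  R(z) = (1 + 2/3z)/(1 − 1/3z).

Solve |R(x)|<1 on ℝ⁻.
x=-1.51: |R|=0.0044
R=−1: 1+2/3x = −1+1/3x ⇒ -1/3x=2 ⇒ x=2/(-1/3)=-6.0000
Confirm numerically:
  x=-4.824: |R|=0.84969 <1
  x=-3.581: |R|=0.63243 <1
  x=-3.432: |R|=0.60075 <1
  x=-2.901: |R|=0.47483 <1
  x=-6.419: |R|=1.04448 >1
  x=-6.034: |R|=1.00376 >1
So |R|<1 on (-6.0000, 0).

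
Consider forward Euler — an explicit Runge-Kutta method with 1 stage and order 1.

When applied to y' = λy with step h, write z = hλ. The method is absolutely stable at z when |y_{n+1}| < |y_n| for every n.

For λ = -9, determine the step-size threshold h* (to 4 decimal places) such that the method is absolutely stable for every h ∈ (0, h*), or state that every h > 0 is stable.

(-2.0000,0); λ=-9 ⇒ h* = 0.2222.

With y'=λy (z=hλ):
  order 1, 1-stage ⇒ R(z)=1+z
  (e.g. R(-1.62)=-0.62000, |R|=0.62000)

Need |R(x)|<1, x<0.
x=-1.62: |R|=0.6200
|R(-2.29)|=1.2900 |R(-1.24)|=0.2400 |R(-0.65)|=0.3500
Bisect:
  x_lo=-2.4211 |R|=1.4211  x_hi=-0.2233 |R|=0.7767
  mid=-1.32219 |R|=0.32219 →hi
  mid=-1.87162 |R|=0.87162 →hi
  mid=-2.14634 |R|=1.14634 →lo
  mid=-2.00898 |R|=1.00898 →lo
  mid=-1.94030 |R|=0.94030 →hi
  mid=-1.97464 |R|=0.97464 →hi
  mid=-1.99181 |R|=0.99181 →hi
  mid=-2.00040 |R|=1.00040 →lo
  ...
  [-2.00013,-2.00000] ⇒ x*=-2.0000
So |R|<1 on (-2.0000, 0).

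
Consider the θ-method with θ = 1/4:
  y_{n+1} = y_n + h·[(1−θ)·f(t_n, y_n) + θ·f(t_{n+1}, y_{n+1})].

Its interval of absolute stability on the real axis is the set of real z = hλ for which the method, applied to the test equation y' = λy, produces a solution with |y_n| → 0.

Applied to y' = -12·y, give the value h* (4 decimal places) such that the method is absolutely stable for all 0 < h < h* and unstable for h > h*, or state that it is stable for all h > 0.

On y'=λy, z=hλ:
  y_{n+1} = y_n + z·[3/4·y_n + 1/4·y_{n+1}] ⇒ (1 − 1/4z)y_{n+1} = (1 + 3/4z)y_n
  Hence R(z) = (1 + 3/4z)/(1 − 1/4z).

Find x<0 with |R(x)|<1.
x=-1.13: |R|=0.1189
R=−1: 1+3/4x = −1+1/4x ⇒ -1/2x=2 ⇒ x=2/(-1/2)=-4.0000
Confirm numerically:
  x=-3.498: |R|=0.86610 <1
  x=-3.132: |R|=0.75659 <1
  x=-2.171: |R|=0.40723 <1
  x=-2.014: |R|=0.33954 <1
  x=-4.144: |R|=1.03536 >1
  x=-4.121: |R|=1.02980 >1
  x=-4.120: |R|=1.02956 >1
Stable set (-4.0000, 0).

(-4.0000,0); λ=-12 ⇒ h* = (4)/12 = 0.3333.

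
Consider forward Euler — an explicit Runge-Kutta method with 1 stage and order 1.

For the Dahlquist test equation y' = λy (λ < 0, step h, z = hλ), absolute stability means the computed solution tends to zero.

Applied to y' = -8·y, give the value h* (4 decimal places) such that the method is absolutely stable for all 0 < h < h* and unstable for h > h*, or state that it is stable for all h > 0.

Test eqn y'=λy, z=hλ:
  order 1, 1-stage ⇒ R(z)=1+z
  (e.g. R(-0.51)=0.49000, |R|=0.49000)

Solve |R(x)|<1 on ℝ⁻.
x=-0.51: |R|=0.4900
|R(-1.66)|=0.6600 |R(-1.12)|=0.1200 |R(-0.72)|=0.2800
Bisect:
  x_lo=-2.5849 |R|=1.5849  x_hi=-0.2935 |R|=0.7065
  mid=-1.43920 |R|=0.43920 →hi
  mid=-2.01203 |R|=1.01203 →lo
  mid=-1.72562 |R|=0.72562 →hi
  mid=-1.86882 |R|=0.86882 →hi
  mid=-1.94043 |R|=0.94043 →hi
  mid=-1.97623 |R|=0.97623 →hi
  mid=-1.99413 |R|=0.99413 →hi
  ...
  [-2.00000,-1.99986] ⇒ x*=-2.0000
So |R|<1 on (-2.0000, 0).

(-2.0000,0); λ=-8 ⇒ h* = 0.2500.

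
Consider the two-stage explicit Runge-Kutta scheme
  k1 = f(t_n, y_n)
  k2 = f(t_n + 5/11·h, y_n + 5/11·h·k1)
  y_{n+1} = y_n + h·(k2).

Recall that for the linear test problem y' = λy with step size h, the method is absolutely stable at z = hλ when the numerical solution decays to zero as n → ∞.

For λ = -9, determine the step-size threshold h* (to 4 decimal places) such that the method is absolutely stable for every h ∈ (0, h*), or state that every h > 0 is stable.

On y'=λy, z=hλ:
  k1=λy_n ⇒ h·k1=z·y_n;  k2=λ(1+5/11z)y_n ⇒ h·k2=z(1+5/11z)y_n
  y_{n+1}/y_n = 1 + z(1+5/11z) = 1 + z + 5/11z²
  Hence R(z) = 1 + z + 5/11z².

Find x<0 with |R(x)|<1.
x=-0.63: |R|=0.5504
R=1: x+5/11x²=0 ⇒ x=−11/5=-2.2000; min R=1−1/(4·5/11)=0.4500>−1
Confirm numerically:
  x=-1.927: |R|=0.76088 <1
  x=-1.155: |R|=0.45137 <1
  x=-1.037: |R|=0.45180 <1
  x=-2.761: |R|=1.70406 >1
  x=-2.582: |R|=1.44833 >1
Interval (-2.2000, 0).

(-2.2000,0); λ=-9 ⇒ h* = (11/5)/9 = 0.2444.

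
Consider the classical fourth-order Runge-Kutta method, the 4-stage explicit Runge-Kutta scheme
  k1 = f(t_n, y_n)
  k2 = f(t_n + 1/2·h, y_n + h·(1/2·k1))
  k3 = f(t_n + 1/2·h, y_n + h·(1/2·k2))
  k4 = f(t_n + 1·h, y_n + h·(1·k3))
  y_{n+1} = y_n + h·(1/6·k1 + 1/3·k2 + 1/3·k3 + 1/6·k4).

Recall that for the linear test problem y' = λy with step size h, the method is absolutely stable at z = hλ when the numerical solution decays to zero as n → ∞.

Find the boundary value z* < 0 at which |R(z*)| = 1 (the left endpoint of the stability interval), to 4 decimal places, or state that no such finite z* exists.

With y'=λy (z=hλ):
  order 4, 4-stage ⇒ R(z)=1+z+z^2/2+z^3/6+z^4/24
  (e.g. R(-0.61)=0.54399, |R|=0.54399)

Solve |R(x)|<1 on ℝ⁻.
x=-0.61: |R|=0.5440
|R(-2.8)|=1.0224 |R(-1.75)|=0.2788 |R(-0.64)|=0.5281
Bisect:
  x_lo=-3.1475 |R|=1.6982  x_hi=-0.3825 |R|=0.6822
  mid=-1.76498 |R|=0.28057 →hi
  mid=-2.45622 |R|=0.60710 →hi
  mid=-2.80183 |R|=1.02523 →lo
  mid=-2.62903 |R|=0.78885 →hi
  mid=-2.71543 |R|=0.89968 →hi
  mid=-2.75863 |R|=0.96054 →hi
  mid=-2.78023 |R|=0.99240 →hi
  mid=-2.79103 |R|=1.00869 →lo
  mid=-2.78563 |R|=1.00051 →lo
  mid=-2.78293 |R|=0.99645 →hi
  ...
  [-2.78530,-2.78513] ⇒ x*=-2.7853
So |R|<1 on (-2.7853, 0).

z* = -2.7853.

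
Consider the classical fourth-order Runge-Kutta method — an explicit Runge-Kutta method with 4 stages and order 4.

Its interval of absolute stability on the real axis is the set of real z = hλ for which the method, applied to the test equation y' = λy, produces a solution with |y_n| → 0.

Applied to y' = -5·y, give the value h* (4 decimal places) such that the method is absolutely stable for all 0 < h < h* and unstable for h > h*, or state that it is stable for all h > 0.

(-2.7853,0); λ=-5 ⇒ h* = 0.5571.

Test eqn y'=λy, z=hλ:
  order 4, 4-stage ⇒ R(z)=1+z+z^2/2+z^3/6+z^4/24
  (e.g. R(-0.63)=0.53334, |R|=0.53334)

Boundary: |R(x)|=1, x<0.
x=-0.63: |R|=0.5333
|R(-2.9)|=1.1872 |R(-2.36)|=0.5266 |R(-2.18)|=0.4105
Bisect:
  x_lo=-3.5419 |R|=2.8826  x_hi=-0.2007 |R|=0.8182
  mid=-1.87131 |R|=0.29837 →hi
  mid=-2.70661 |R|=0.88771 →hi
  mid=-3.12427 |R|=1.64348 →lo
  mid=-2.91544 |R|=1.21462 →lo
  mid=-2.81103 |R|=1.03949 →lo
  mid=-2.75882 |R|=0.96081 →hi
  mid=-2.78492 |R|=0.99944 →hi
  mid=-2.79797 |R|=1.01929 →lo
  ...
  [-2.78533,-2.78513] ⇒ x*=-2.7853
Interval (-2.7853, 0).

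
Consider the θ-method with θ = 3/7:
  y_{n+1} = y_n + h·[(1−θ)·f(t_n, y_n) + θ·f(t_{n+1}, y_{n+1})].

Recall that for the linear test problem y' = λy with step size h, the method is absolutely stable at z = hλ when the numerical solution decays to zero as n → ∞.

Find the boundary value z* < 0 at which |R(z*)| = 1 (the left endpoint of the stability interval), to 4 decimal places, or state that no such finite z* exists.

On y'=λy, z=hλ:
  y_{n+1} = y_n + z·[4/7·y_n + 3/7·y_{n+1}] ⇒ (1 − 3/7z)y_{n+1} = (1 + 4/7z)y_n
  so R(z) = (1 + 4/7z)/(1 − 3/7z).

Need |R(x)|<1, x<0.
x=-1.78: |R|=0.0097
R=−1: 1+4/7x = −1+3/7x ⇒ -1/7x=2 ⇒ x=2/(-1/7)=-14.0000
Confirm numerically:
  x=-13.337: |R|=0.98590 <1
  x=-13.161: |R|=0.98195 <1
  x=-11.414: |R|=0.93730 <1
  x=-14.555: |R|=1.01095 >1
  x=-14.204: |R|=1.00411 >1
Interval (-14.0000, 0).

left endpoint -14.0000.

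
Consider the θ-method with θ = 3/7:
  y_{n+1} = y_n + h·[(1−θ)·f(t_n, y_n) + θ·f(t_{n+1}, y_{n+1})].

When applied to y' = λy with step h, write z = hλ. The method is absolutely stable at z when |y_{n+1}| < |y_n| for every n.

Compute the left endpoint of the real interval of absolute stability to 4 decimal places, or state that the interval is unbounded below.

z* = -14.0000.

With y'=λy (z=hλ):
  y_{n+1} = y_n + z·[4/7·y_n + 3/7·y_{n+1}] ⇒ (1 − 3/7z)y_{n+1} = (1 + 4/7z)y_n
  ⇒ R(z) = (1 + 4/7z)/(1 − 3/7z).

Need |R(x)|<1, x<0.
x=-0.6: |R|=0.5227
R=−1: 1+4/7x = −1+3/7x ⇒ -1/7x=2 ⇒ x=2/(-1/7)=-14.0000
Confirm numerically:
  x=-11.028: |R|=0.92586 <1
  x=-9.428: |R|=0.87042 <1
  x=-8.063: |R|=0.80964 <1
  x=-5.685: |R|=0.65433 <1
  x=-14.182: |R|=1.00367 >1
  x=-14.149: |R|=1.00301 >1
So |R|<1 on (-14.0000, 0).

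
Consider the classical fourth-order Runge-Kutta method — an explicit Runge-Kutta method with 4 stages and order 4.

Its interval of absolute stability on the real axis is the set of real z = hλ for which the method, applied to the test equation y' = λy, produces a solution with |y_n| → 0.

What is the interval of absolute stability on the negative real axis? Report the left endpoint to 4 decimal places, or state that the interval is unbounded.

Test eqn y'=λy, z=hλ:
  order 4, 4-stage ⇒ R(z)=1+z+z^2/2+z^3/6+z^4/24
  (e.g. R(-1.17)=0.32559, |R|=0.32559)

Solve |R(x)|<1 on ℝ⁻.
x=-1.17: |R|=0.3256
|R(-1.81)|=0.2870 |R(-1.74)|=0.2777 |R(-1.14)|=0.3332
Bisect:
  x_lo=-3.1482 |R|=1.7000  x_hi=-0.2908 |R|=0.7477
  mid=-1.71952 |R|=0.27575 →hi
  mid=-2.43387 |R|=0.58716 →hi
  mid=-2.79104 |R|=1.00870 →lo
  mid=-2.61245 |R|=0.76918 →hi
  mid=-2.70175 |R|=0.88117 →hi
  mid=-2.74639 |R|=0.94292 →hi
  mid=-2.76872 |R|=0.97529 →hi
  mid=-2.77988 |R|=0.99186 →hi
  ...
  [-2.78546,-2.78528] ⇒ x*=-2.7853
So |R|<1 on (-2.7853, 0).

z∈(-2.7853,0).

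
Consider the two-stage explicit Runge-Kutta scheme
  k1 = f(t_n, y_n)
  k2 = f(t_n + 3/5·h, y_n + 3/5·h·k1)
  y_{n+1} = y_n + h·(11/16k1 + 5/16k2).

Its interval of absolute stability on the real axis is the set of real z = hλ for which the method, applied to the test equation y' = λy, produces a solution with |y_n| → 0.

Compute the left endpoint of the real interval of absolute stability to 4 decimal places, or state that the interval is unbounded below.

left endpoint -5.3333.

Set f=λy, z=hλ:
  k1=λy_n ⇒ h·k1=z·y_n;  k2=λ(1+3/5z)y_n ⇒ h·k2=z(1+3/5z)y_n
  y_{n+1}/y_n = 1 + 11/16z + 5/16z(1+3/5z) = 1 + z + 3/16z²
  Hence R(z) = 1 + z + 3/16z².

Find x<0 with |R(x)|<1.
x=-0.88: |R|=0.2652
R=1: x+3/16x²=0 ⇒ x=−16/3=-5.3333; min R=1−1/(4·3/16)=-0.3333>−1
Confirm numerically:
  x=-5.011: |R|=0.69715 <1
  x=-4.577: |R|=0.35092 <1
  x=-3.671: |R|=0.14420 <1
  x=-3.416: |R|=0.22805 <1
  x=-5.582: |R|=1.26026 >1
  x=-5.497: |R|=1.16869 >1
  x=-5.411: |R|=1.07880 >1
Stable set (-5.3333, 0).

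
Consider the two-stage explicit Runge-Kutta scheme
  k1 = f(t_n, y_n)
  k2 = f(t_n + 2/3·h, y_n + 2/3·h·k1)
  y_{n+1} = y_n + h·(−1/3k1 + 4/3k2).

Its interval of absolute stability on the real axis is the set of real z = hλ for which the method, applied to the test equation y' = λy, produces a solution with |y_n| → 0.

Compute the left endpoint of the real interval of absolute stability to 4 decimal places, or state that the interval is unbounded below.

With y'=λy (z=hλ):
  k1=λy_n ⇒ h·k1=z·y_n;  k2=λ(1+2/3z)y_n ⇒ h·k2=z(1+2/3z)y_n
  y_{n+1}/y_n = 1 − 1/3z + 4/3z(1+2/3z) = 1 + z + 8/9z²
  ⇒ R(z) = 1 + z + 8/9z².

Solve |R(x)|<1 on ℝ⁻.
x=-1.52: |R|=1.5337
R=1: x+8/9x²=0 ⇒ x=−9/8=-1.1250; min R=1−1/(4·8/9)=0.7188>−1
Confirm numerically:
  x=-1.046: |R|=0.92655 <1
  x=-0.993: |R|=0.88349 <1
  x=-0.637: |R|=0.72368 <1
  x=-0.514: |R|=0.72084 <1
  x=-1.431: |R|=1.38923 >1
  x=-1.173: |R|=1.05005 >1
Stable set (-1.1250, 0).

left endpoint -1.1250.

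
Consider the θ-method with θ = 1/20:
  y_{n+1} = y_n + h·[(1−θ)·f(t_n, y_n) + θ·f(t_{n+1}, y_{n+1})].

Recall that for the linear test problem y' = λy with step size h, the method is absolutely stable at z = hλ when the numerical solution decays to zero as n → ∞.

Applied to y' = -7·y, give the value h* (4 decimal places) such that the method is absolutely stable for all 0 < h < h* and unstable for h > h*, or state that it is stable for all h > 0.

(-2.2222,0); λ=-7 ⇒ h* = (20/9)/7 = 0.3175.

On y'=λy, z=hλ:
  y_{n+1} = y_n + z·[19/20·y_n + 1/20·y_{n+1}] ⇒ (1 − 1/20z)y_{n+1} = (1 + 19/20z)y_n
  so R(z) = (1 + 19/20z)/(1 − 1/20z).

Boundary: |R(x)|=1, x<0.
x=-1.68: |R|=0.5498
R=−1: 1+19/20x = −1+1/20x ⇒ -9/10x=2 ⇒ x=2/(-9/10)=-2.2222
Confirm numerically:
  x=-1.804: |R|=0.65474 <1
  x=-1.242: |R|=0.16938 <1
  x=-1.191: |R|=0.12406 <1
  x=-1.054: |R|=0.00123 <1
  x=-2.576: |R|=1.28207 >1
  x=-2.255: |R|=1.02651 >1
Interval (-2.2222, 0).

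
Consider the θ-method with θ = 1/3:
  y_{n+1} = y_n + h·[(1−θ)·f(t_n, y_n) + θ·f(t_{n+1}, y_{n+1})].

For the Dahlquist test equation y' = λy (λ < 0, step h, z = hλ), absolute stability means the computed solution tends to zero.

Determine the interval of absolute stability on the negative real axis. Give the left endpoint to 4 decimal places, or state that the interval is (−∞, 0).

z∈(-6.0000,0).

On y'=λy, z=hλ:
  y_{n+1} = y_n + z·[2/3·y_n + 1/3·y_{n+1}] ⇒ (1 − 1/3z)y_{n+1} = (1 + 2/3z)y_n
  ⇒ R(z) = (1 + 2/3z)/(1 − 1/3z).

Need |R(x)|<1, x<0.
x=-1.48: |R|=0.0089
R=−1: 1+2/3x = −1+1/3x ⇒ -1/3x=2 ⇒ x=2/(-1/3)=-6.0000
Confirm numerically:
  x=-5.937: |R|=0.99295 <1
  x=-2.978: |R|=0.49448 <1
  x=-2.909: |R|=0.47690 <1
  x=-6.493: |R|=1.05193 >1
  x=-6.469: |R|=1.04953 >1
So |R|<1 on (-6.0000, 0).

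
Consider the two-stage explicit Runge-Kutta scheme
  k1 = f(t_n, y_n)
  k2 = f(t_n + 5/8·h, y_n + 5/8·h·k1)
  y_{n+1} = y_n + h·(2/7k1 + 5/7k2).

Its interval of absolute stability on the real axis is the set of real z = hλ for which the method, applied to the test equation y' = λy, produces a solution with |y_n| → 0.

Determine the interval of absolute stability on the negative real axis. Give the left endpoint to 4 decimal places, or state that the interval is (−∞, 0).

With y'=λy (z=hλ):
  k1=λy_n ⇒ h·k1=z·y_n;  k2=λ(1+5/8z)y_n ⇒ h·k2=z(1+5/8z)y_n
  y_{n+1}/y_n = 1 + 2/7z + 5/7z(1+5/8z) = 1 + z + 25/56z²
  R(z) = 1 + z + 25/56z².

Need |R(x)|<1, x<0.
x=-1.74: |R|=0.6116
R=1: x+25/56x²=0 ⇒ x=−56/25=-2.2400; min R=1−1/(4·25/56)=0.4400>−1
Confirm numerically:
  x=-1.596: |R|=0.54115 <1
  x=-1.328: |R|=0.45931 <1
  x=-1.011: |R|=0.44530 <1
  x=-2.551: |R|=1.35418 >1
  x=-2.526: |R|=1.32252 >1
  x=-2.304: |R|=1.06583 >1
So |R|<1 on (-2.2400, 0).

z∈(-2.2400,0).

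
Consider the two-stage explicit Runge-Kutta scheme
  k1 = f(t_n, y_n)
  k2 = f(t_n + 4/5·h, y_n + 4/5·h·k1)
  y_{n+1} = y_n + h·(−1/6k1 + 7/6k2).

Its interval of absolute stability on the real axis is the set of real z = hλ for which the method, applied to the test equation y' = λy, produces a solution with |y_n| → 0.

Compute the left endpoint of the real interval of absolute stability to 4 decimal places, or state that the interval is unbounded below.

left endpoint -1.0714.

With y'=λy (z=hλ):
  k1=λy_n ⇒ h·k1=z·y_n;  k2=λ(1+4/5z)y_n ⇒ h·k2=z(1+4/5z)y_n
  y_{n+1}/y_n = 1 − 1/6z + 7/6z(1+4/5z) = 1 + z + 14/15z²
  R(z) = 1 + z + 14/15z².

Need |R(x)|<1, x<0.
x=-1.13: |R|=1.0618
R=1: x+14/15x²=0 ⇒ x=−15/14=-1.0714; min R=1−1/(4·14/15)=0.7321>−1
Confirm numerically:
  x=-0.979: |R|=0.91554 <1
  x=-0.945: |R|=0.88849 <1
  x=-0.928: |R|=0.87577 <1
  x=-0.507: |R|=0.73291 <1
  x=-1.473: |R|=1.55208 >1
  x=-1.191: |R|=1.13292 >1
  x=-1.167: |R|=1.10410 >1
So |R|<1 on (-1.0714, 0).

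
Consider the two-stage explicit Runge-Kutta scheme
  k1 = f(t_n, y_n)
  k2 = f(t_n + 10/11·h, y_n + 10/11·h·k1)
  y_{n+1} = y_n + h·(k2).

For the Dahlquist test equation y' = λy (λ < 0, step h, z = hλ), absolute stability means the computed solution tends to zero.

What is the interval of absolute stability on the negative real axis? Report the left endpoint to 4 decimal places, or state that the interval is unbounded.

(-1.1000, 0).

On y'=λy, z=hλ:
  k1=λy_n ⇒ h·k1=z·y_n;  k2=λ(1+10/11z)y_n ⇒ h·k2=z(1+10/11z)y_n
  y_{n+1}/y_n = 1 + z(1+10/11z) = 1 + z + 10/11z²
  Hence R(z) = 1 + z + 10/11z².

Find x<0 with |R(x)|<1.
x=-0.36: |R|=0.7578
R=1: x+10/11x²=0 ⇒ x=−11/10=-1.1000; min R=1−1/(4·10/11)=0.7250>−1
Confirm numerically:
  x=-0.985: |R|=0.89702 <1
  x=-0.682: |R|=0.74084 <1
  x=-0.576: |R|=0.72561 <1
  x=-0.451: |R|=0.73391 <1
  x=-1.607: |R|=1.74068 >1
  x=-1.566: |R|=1.66341 >1
  x=-1.168: |R|=1.07220 >1
So |R|<1 on (-1.1000, 0).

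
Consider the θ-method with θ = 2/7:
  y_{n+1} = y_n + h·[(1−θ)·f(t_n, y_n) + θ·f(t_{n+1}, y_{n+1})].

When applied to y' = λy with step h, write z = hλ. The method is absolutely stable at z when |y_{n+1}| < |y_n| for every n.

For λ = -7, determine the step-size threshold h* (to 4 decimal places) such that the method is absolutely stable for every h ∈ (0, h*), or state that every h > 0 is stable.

On y'=λy, z=hλ:
  y_{n+1} = y_n + z·[5/7·y_n + 2/7·y_{n+1}] ⇒ (1 − 2/7z)y_{n+1} = (1 + 5/7z)y_n
  R(z) = (1 + 5/7z)/(1 − 2/7z).

Find x<0 with |R(x)|<1.
x=-1.79: |R|=0.1843
R=−1: 1+5/7x = −1+2/7x ⇒ -3/7x=2 ⇒ x=2/(-3/7)=-4.6667
Confirm numerically:
  x=-3.402: |R|=0.72515 <1
  x=-3.130: |R|=0.65234 <1
  x=-2.939: |R|=0.59753 <1
  x=-2.291: |R|=0.38465 <1
  x=-5.174: |R|=1.08773 >1
  x=-5.047: |R|=1.06675 >1
Stable set (-4.6667, 0).

(-4.6667,0); λ=-7 ⇒ h* = (14/3)/7 = 0.6667.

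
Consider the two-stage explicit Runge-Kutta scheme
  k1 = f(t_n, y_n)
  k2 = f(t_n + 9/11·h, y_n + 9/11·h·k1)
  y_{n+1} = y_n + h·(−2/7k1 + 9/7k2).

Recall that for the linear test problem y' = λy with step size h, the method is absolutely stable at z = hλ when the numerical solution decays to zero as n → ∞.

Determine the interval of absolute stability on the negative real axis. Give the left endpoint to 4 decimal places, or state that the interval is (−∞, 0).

(-0.9506, 0).

Test eqn y'=λy, z=hλ:
  k1=λy_n ⇒ h·k1=z·y_n;  k2=λ(1+9/11z)y_n ⇒ h·k2=z(1+9/11z)y_n
  y_{n+1}/y_n = 1 − 2/7z + 9/7z(1+9/11z) = 1 + z + 81/77z²
  R(z) = 1 + z + 81/77z².

Need |R(x)|<1, x<0.
x=-1.52: |R|=1.9104
R=1: x+81/77x²=0 ⇒ x=−77/81=-0.9506; min R=1−1/(4·81/77)=0.7623>−1
Confirm numerically:
  x=-0.928: |R|=0.97792 <1
  x=-0.874: |R|=0.92956 <1
  x=-0.467: |R|=0.76242 <1
  x=-1.428: |R|=1.71712 >1
  x=-1.243: |R|=1.38231 >1
  x=-1.075: |R|=1.14066 >1
So |R|<1 on (-0.9506, 0).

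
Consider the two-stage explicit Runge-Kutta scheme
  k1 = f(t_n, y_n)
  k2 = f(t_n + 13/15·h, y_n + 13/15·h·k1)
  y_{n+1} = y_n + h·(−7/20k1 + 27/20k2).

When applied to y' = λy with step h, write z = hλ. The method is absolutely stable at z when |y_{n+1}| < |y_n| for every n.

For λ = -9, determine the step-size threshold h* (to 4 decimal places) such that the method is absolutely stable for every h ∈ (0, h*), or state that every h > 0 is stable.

On y'=λy, z=hλ:
  k1=λy_n ⇒ h·k1=z·y_n;  k2=λ(1+13/15z)y_n ⇒ h·k2=z(1+13/15z)y_n
  y_{n+1}/y_n = 1 − 7/20z + 27/20z(1+13/15z) = 1 + z + 117/100z²
  so R(z) = 1 + z + 117/100z².

Need |R(x)|<1, x<0.
x=-1.65: |R|=2.5353
R=1: x+117/100x²=0 ⇒ x=−100/117=-0.8547; min R=1−1/(4·117/100)=0.7863>−1
Confirm numerically:
  x=-0.609: |R|=0.82493 <1
  x=-0.512: |R|=0.79471 <1
  x=-0.448: |R|=0.78682 <1
  x=-1.402: |R|=1.89776 >1
  x=-1.158: |R|=1.41093 >1
  x=-1.060: |R|=1.25461 >1
Interval (-0.8547, 0).

(-0.8547,0); λ=-9 ⇒ h* = (100/117)/9 = 0.0950.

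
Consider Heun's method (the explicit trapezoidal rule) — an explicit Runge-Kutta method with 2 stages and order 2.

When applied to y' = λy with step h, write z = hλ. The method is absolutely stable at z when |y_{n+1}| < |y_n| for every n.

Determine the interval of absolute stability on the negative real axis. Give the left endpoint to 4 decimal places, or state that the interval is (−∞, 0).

(-2.0000, 0).

Set f=λy, z=hλ:
  order 2, 2-stage ⇒ R(z)=1+z+z^2/2
  (e.g. R(-1.34)=0.55780, |R|=0.55780)

Need |R(x)|<1, x<0.
x=-1.34: |R|=0.5578
|R(-1.93)|=0.9325 |R(-0.8)|=0.5200 |R(-0.6)|=0.5800
Bisect:
  x_lo=-2.8780 |R|=2.2634  x_hi=-0.2788 |R|=0.7601
  mid=-1.57839 |R|=0.66727 →hi
  mid=-2.22819 |R|=1.25422 →lo
  mid=-1.90329 |R|=0.90797 →hi
  mid=-2.06574 |R|=1.06790 →lo
  mid=-1.98451 |R|=0.98463 →hi
  mid=-2.02513 |R|=1.02544 →lo
  mid=-2.00482 |R|=1.00483 →lo
  ...
  [-2.00006,-1.99990] ⇒ x*=-2.0000
Interval (-2.0000, 0).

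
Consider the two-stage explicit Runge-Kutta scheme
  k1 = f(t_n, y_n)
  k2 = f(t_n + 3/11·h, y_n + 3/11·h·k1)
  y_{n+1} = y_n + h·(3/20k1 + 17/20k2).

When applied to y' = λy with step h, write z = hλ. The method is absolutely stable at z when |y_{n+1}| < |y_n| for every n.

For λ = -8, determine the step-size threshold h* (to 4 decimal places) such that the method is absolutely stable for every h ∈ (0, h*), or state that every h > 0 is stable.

(-4.3137,0); λ=-8 ⇒ h* = (220/51)/8 = 0.5392.

Test eqn y'=λy, z=hλ:
  k1=λy_n ⇒ h·k1=z·y_n;  k2=λ(1+3/11z)y_n ⇒ h·k2=z(1+3/11z)y_n
  y_{n+1}/y_n = 1 + 3/20z + 17/20z(1+3/11z) = 1 + z + 51/220z²
  Hence R(z) = 1 + z + 51/220z².

Solve |R(x)|<1 on ℝ⁻.
x=-0.75: |R|=0.3804
R=1: x+51/220x²=0 ⇒ x=−220/51=-4.3137; min R=1−1/(4·51/220)=-0.0784>−1
Confirm numerically:
  x=-3.876: |R|=0.60669 <1
  x=-3.694: |R|=0.46931 <1
  x=-2.388: |R|=0.06605 <1
  x=-2.032: |R|=0.07482 <1
  x=-4.492: |R|=1.18564 >1
  x=-4.398: |R|=1.08592 >1
  x=-4.374: |R|=1.06112 >1
So |R|<1 on (-4.3137, 0).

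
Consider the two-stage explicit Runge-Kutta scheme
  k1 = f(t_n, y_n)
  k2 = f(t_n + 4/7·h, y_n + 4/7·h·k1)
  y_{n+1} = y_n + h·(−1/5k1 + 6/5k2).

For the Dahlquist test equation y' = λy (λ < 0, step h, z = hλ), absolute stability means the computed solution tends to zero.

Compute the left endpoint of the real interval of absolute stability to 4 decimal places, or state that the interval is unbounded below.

Set f=λy, z=hλ:
  k1=λy_n ⇒ h·k1=z·y_n;  k2=λ(1+4/7z)y_n ⇒ h·k2=z(1+4/7z)y_n
  y_{n+1}/y_n = 1 − 1/5z + 6/5z(1+4/7z) = 1 + z + 24/35z²
  Hence R(z) = 1 + z + 24/35z².

Need |R(x)|<1, x<0.
x=-0.43: |R|=0.6968
R=1: x+24/35x²=0 ⇒ x=−35/24=-1.4583; min R=1−1/(4·24/35)=0.6354>−1
Confirm numerically:
  x=-1.084: |R|=0.72175 <1
  x=-0.716: |R|=0.63554 <1
  x=-0.684: |R|=0.63682 <1
  x=-2.017: |R|=1.77268 >1
  x=-1.987: |R|=1.72032 >1
  x=-1.860: |R|=1.51230 >1
Interval (-1.4583, 0).

left endpoint -1.4583.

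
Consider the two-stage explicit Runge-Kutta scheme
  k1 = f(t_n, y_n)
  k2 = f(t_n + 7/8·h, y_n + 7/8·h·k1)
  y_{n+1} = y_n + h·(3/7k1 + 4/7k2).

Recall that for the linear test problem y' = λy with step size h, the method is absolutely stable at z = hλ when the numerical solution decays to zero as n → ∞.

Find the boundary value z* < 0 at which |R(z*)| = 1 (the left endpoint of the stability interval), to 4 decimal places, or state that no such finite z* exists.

z* = -2.0000.

Test eqn y'=λy, z=hλ:
  k1=λy_n ⇒ h·k1=z·y_n;  k2=λ(1+7/8z)y_n ⇒ h·k2=z(1+7/8z)y_n
  y_{n+1}/y_n = 1 + 3/7z + 4/7z(1+7/8z) = 1 + z + 1/2z²
  so R(z) = 1 + z + 1/2z².

Boundary: |R(x)|=1, x<0.
x=-1.79: |R|=0.8121
R=1: x+1/2x²=0 ⇒ x=−2=-2.0000; min R=1−1/(4·1/2)=0.5000>−1
Confirm numerically:
  x=-1.970: |R|=0.97045 <1
  x=-1.626: |R|=0.69594 <1
  x=-1.068: |R|=0.50231 <1
  x=-0.882: |R|=0.50696 <1
  x=-2.337: |R|=1.39378 >1
  x=-2.254: |R|=1.28626 >1
Stable set (-2.0000, 0).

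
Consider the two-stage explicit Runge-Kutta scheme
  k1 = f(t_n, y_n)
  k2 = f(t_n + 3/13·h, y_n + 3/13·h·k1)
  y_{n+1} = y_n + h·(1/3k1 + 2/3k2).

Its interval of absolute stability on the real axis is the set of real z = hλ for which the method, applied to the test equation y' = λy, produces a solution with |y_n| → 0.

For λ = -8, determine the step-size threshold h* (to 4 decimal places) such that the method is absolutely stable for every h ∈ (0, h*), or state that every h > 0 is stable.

Test eqn y'=λy, z=hλ:
  k1=λy_n ⇒ h·k1=z·y_n;  k2=λ(1+3/13z)y_n ⇒ h·k2=z(1+3/13z)y_n
  y_{n+1}/y_n = 1 + 1/3z + 2/3z(1+3/13z) = 1 + z + 2/13z²
  so R(z) = 1 + z + 2/13z².

Find x<0 with |R(x)|<1.
x=-1.26: |R|=0.0158
R=1: x+2/13x²=0 ⇒ x=−13/2=-6.5000; min R=1−1/(4·2/13)=-0.6250>−1
Confirm numerically:
  x=-5.598: |R|=0.22317 <1
  x=-4.544: |R|=0.36739 <1
  x=-3.461: |R|=0.61815 <1
  x=-7.044: |R|=1.58953 >1
  x=-6.793: |R|=1.30621 >1
  x=-6.640: |R|=1.14302 >1
Interval (-6.5000, 0).

(-6.5000,0); λ=-8 ⇒ h* = (13/2)/8 = 0.8125.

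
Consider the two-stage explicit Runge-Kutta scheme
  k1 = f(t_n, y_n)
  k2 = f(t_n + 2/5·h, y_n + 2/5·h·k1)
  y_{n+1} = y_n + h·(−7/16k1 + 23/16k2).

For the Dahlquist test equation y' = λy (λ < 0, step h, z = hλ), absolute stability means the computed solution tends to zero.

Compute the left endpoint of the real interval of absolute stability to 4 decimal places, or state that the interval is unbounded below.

z* = -1.7391.

On y'=λy, z=hλ:
  k1=λy_n ⇒ h·k1=z·y_n;  k2=λ(1+2/5z)y_n ⇒ h·k2=z(1+2/5z)y_n
  y_{n+1}/y_n = 1 − 7/16z + 23/16z(1+2/5z) = 1 + z + 23/40z²
  R(z) = 1 + z + 23/40z².

Solve |R(x)|<1 on ℝ⁻.
x=-0.4: |R|=0.6920
R=1: x+23/40x²=0 ⇒ x=−40/23=-1.7391; min R=1−1/(4·23/40)=0.5652>−1
Confirm numerically:
  x=-1.692: |R|=0.95415 <1
  x=-1.487: |R|=0.78442 <1
  x=-1.220: |R|=0.63583 <1
  x=-0.698: |R|=0.58214 <1
  x=-2.184: |R|=1.55867 >1
  x=-1.814: |R|=1.07809 >1
  x=-1.794: |R|=1.05660 >1
So |R|<1 on (-1.7391, 0).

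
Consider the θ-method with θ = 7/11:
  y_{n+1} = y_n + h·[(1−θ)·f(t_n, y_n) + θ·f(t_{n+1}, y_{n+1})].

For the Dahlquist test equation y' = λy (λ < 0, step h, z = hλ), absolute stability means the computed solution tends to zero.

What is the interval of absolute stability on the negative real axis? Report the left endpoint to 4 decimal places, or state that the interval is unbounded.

interval (−∞, 0).

Set f=λy, z=hλ:
  y_{n+1} = y_n + z·[4/11·y_n + 7/11·y_{n+1}] ⇒ (1 − 7/11z)y_{n+1} = (1 + 4/11z)y_n
  Hence R(z) = (1 + 4/11z)/(1 − 7/11z).

Boundary: |R(x)|=1, x<0.
x=-0.75: |R|=0.4923
x=-2: |R|=0.1200
x=-10: |R|=0.3580
x=-100: |R|=0.5471
θ=7/11≥1/2 ⇒ |1+4/11x|<|1−7/11x| ∀x<0 ⇒ interval (−∞,0).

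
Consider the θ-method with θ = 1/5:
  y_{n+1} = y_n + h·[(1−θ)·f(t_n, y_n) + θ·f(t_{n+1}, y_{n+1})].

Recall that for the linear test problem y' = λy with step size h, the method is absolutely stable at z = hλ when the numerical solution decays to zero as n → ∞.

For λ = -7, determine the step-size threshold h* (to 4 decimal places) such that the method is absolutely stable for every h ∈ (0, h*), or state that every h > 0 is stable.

(-3.3333,0); λ=-7 ⇒ h* = (10/3)/7 = 0.4762.

On y'=λy, z=hλ:
  y_{n+1} = y_n + z·[4/5·y_n + 1/5·y_{n+1}] ⇒ (1 − 1/5z)y_{n+1} = (1 + 4/5z)y_n
  ⇒ R(z) = (1 + 4/5z)/(1 − 1/5z).

Boundary: |R(x)|=1, x<0.
x=-1.42: |R|=0.1059
R=−1: 1+4/5x = −1+1/5x ⇒ -3/5x=2 ⇒ x=2/(-3/5)=-3.3333
Confirm numerically:
  x=-2.157: |R|=0.50692 <1
  x=-1.983: |R|=0.41988 <1
  x=-1.591: |R|=0.20695 <1
  x=-1.446: |R|=0.12163 <1
  x=-3.656: |R|=1.11183 >1
  x=-3.397: |R|=1.02275 >1
Interval (-3.3333, 0).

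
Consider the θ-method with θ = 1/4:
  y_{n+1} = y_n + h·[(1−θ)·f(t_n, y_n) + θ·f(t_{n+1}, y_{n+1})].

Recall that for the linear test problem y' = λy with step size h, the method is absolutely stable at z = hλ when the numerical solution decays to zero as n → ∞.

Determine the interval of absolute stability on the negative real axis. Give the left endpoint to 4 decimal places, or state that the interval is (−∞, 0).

z∈(-4.0000,0).

With y'=λy (z=hλ):
  y_{n+1} = y_n + z·[3/4·y_n + 1/4·y_{n+1}] ⇒ (1 − 1/4z)y_{n+1} = (1 + 3/4z)y_n
  ⇒ R(z) = (1 + 3/4z)/(1 − 1/4z).

Solve |R(x)|<1 on ℝ⁻.
x=-1.72: |R|=0.2028
R=−1: 1+3/4x = −1+1/4x ⇒ -1/2x=2 ⇒ x=2/(-1/2)=-4.0000
Confirm numerically:
  x=-3.064: |R|=0.73499 <1
  x=-2.870: |R|=0.67103 <1
  x=-1.672: |R|=0.17913 <1
  x=-4.558: |R|=1.13040 >1
  x=-4.431: |R|=1.10224 >1
  x=-4.037: |R|=1.00921 >1
So |R|<1 on (-4.0000, 0).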